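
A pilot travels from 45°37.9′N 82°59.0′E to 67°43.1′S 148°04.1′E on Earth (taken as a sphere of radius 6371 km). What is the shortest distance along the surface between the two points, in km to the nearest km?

13716 km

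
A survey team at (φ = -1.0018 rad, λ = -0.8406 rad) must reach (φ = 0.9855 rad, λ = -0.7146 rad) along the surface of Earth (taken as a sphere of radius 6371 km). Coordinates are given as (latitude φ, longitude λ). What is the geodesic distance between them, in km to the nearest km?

12678 km

In radians: φ₁ = -1.0018, φ₂ = 0.9855, Δλ = 7.219° = 0.1260 rad.
cos c = sin φ₁ sin φ₂ + cos φ₁ cos φ₂ cos Δλ = (-0.8424)(0.8335) + (0.5388)(0.5524)(0.9921) = -0.40693,
so c = arccos(-0.40693) = 1.98988 rad.
Distance = R·c = 6371 × 1.9899 ≈ 12678 km.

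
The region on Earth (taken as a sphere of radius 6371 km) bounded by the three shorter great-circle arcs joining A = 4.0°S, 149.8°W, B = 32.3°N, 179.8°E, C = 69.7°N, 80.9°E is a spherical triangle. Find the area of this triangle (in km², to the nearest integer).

Side lengths (central angles): a = 1.0975, b = 1.8594, c = 0.8093 rad; semiperimeter s = 1.8831.
By l'Huilier's theorem, tan(E/4) = √[tan(s/2) tan((s−a)/2) tan((s−b)/2) tan((s−c)/2)], giving spherical excess E = 0.2532 rad.
Area = E·R² = 0.2532 × (6371)² ≈ 10276326 km².

10276326 km²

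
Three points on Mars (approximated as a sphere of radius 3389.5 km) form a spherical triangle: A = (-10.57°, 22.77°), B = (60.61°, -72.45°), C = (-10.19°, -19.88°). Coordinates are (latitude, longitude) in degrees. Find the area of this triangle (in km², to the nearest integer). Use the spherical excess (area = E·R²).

Side lengths (central angles): a = 1.4309, b = 0.7316, c = 1.7760 rad; semiperimeter s = 1.9693.
By l'Huilier's theorem, tan(E/4) = √[tan(s/2) tan((s−a)/2) tan((s−b)/2) tan((s−c)/2)], giving spherical excess E = 0.6711 rad.
Area = E·R² = 0.6711 × (3389.5)² ≈ 7709863 km².

7709863 km²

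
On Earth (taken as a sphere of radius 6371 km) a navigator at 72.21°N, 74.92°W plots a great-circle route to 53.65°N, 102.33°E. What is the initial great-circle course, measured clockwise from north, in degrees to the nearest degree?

Δλ = 177.250° = 3.0936 rad.
y = sin Δλ · cos φ₂ = (0.0480)(0.5927) = 0.0284
x = cos φ₁ sin φ₂ − sin φ₁ cos φ₂ cos Δλ = (0.3055)(0.8054) − (0.9522)(0.5927)(-0.9988) = 0.8098
θ = atan2(y, x) = 2.01°, so the bearing is 2°.

2°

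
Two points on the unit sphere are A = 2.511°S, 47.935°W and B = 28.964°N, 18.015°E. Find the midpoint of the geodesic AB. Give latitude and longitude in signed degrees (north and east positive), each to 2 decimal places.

Central angle δ = 1.2292 rad. Interpolating on the sphere with fraction f = 0.5:
P = [sin((1−f)δ)·A + sin(fδ)·B] / sin δ = 0.6120·A + 0.6120·B in Cartesian coordinates,
giving P = (0.9188, -0.2883, 0.2696), i.e. latitude 15.64°, longitude -17.42°.

15.64°, -17.42°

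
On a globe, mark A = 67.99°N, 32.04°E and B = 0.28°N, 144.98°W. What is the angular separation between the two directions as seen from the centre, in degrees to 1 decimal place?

Let φ₁ = 1.1866 rad, φ₂ = 0.0049 rad, and Δλ = -3.0896 rad.
Haversine: a = sin²(Δφ/2) + cos φ₁ cos φ₂ sin²(Δλ/2) = 0.3104 + (0.3748)(1.0000)(0.9993) = 0.68486.
Central angle c = 2·arcsin(√a) = 1.94951 rad.
So the angular separation is 111.7°.

111.7°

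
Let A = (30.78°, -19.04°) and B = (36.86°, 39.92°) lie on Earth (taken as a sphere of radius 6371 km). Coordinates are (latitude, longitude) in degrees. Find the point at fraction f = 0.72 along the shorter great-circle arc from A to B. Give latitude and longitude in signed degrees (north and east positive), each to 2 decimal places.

38.25°, 22.82°

Central angle δ = 0.8481 rad. Interpolating on the sphere with fraction f = 0.72:
P = [sin((1−f)δ)·A + sin(fδ)·B] / sin δ = 0.3136·A + 0.7645·B in Cartesian coordinates,
giving P = (0.7238, 0.3046, 0.6191), i.e. latitude 38.25°, longitude 22.82°.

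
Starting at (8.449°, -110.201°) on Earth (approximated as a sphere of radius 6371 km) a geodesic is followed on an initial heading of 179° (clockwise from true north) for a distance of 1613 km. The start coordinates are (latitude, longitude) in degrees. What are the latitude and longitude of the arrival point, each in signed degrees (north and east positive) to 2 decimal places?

-6.05°, -109.95°

Angular distance δ = d/R = 1613/6371 = 0.25318 rad; initial bearing θ = 3.1241 rad.
sin φ₂ = sin φ₁ cos δ + cos φ₁ sin δ cos θ = (0.1469)(0.9681) + (0.9891)(0.2505)(-0.9998) = -0.1055, so φ₂ = -6.05°.
Δλ = atan2(sin θ sin δ cos φ₁, cos δ − sin φ₁ sin φ₂) = atan2(0.0043, 0.9836) = 0.252°.
λ₂ = -110.201° + 0.252° = -109.95°.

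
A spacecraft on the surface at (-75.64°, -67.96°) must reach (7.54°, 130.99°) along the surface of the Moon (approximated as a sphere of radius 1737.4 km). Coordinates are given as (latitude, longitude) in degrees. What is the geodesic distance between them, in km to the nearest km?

With latitudes φ₁ = -75.640°, φ₂ = 7.540° and longitude difference Δλ = -161.050°:
Haversine: a = sin²(Δφ/2) + cos φ₁ cos φ₂ sin²(Δλ/2) = 0.4406 + (0.2480)(0.9914)(0.9729) = 0.67983.
Central angle c = 2·arcsin(√a) = 1.93870 rad.
Distance = R·c = 1737.4 × 1.9387 ≈ 3368 km.

3368 km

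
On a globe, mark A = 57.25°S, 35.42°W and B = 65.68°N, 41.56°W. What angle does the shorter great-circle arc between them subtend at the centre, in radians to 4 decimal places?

With latitudes φ₁ = -57.250°, φ₂ = 65.680° and longitude difference Δλ = -6.140°:
Haversine: a = sin²(Δφ/2) + cos φ₁ cos φ₂ sin²(Δλ/2) = 0.7718 + (0.5410)(0.4118)(0.0029) = 0.77245.
Central angle c = 2·arcsin(√a) = 2.14706 rad.
So the angular separation is 2.1471 rad.

2.1471 rad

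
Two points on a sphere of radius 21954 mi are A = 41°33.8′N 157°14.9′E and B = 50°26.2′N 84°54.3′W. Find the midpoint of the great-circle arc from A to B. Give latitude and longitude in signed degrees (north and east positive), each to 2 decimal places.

The central angle between A and B is δ = 1.2778 rad.
With f = 0.5, the slerp weights are sin((1−f)δ)/sin δ = 0.6228 and sin(fδ)/sin δ = 0.6228.
Weighted sum of the unit vectors: (0.6228)·(-0.6900,0.2894,0.6634) + (0.6228)·(0.0566,-0.6344,0.7709) = (-0.3945, -0.2149, 0.8934).
Converting back: φ = atan2(z, √(x²+y²)) = 63.30°, λ = atan2(y, x) = -151.42°.

63.30°, -151.42°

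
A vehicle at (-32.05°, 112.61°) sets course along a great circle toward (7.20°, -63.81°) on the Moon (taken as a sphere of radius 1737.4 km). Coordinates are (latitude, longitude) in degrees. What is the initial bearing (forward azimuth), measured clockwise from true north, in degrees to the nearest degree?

With φ₁ = -0.5594, φ₂ = 0.1257, Δλ = -3.0791 rad, the forward-azimuth formula gives
θ = atan2( sin Δλ cos φ₂ , cos φ₁ sin φ₂ − sin φ₁ cos φ₂ cos Δλ ) = atan2(-0.0619, -0.4192) = -171.59°.
Adding 360° brings this into [0°, 360°): 188°.

188°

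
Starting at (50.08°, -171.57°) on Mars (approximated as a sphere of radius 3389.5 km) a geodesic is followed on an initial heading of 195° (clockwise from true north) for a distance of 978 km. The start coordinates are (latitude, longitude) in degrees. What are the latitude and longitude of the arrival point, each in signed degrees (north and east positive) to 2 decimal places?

33.98°, -176.67°

Angular distance δ = d/R = 978/3389.5 = 0.28854 rad; initial bearing θ = 3.4034 rad.
sin φ₂ = sin φ₁ cos δ + cos φ₁ sin δ cos θ = (0.7669)(0.9587) + (0.6417)(0.2846)(-0.9659) = 0.5589, so φ₂ = 33.98°.
Δλ = atan2(sin θ sin δ cos φ₁, cos δ − sin φ₁ sin φ₂) = atan2(-0.0473, 0.5301) = -5.095°.
λ₂ = -171.570° − 5.095° = -176.67°.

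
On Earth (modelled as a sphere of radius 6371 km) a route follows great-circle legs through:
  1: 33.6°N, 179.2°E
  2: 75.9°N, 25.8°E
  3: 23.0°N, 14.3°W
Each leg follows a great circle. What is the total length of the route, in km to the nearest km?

Leg 1→2: central angle 1.2076 rad, distance 7693.5 km.
Leg 2→3: central angle 0.9878 rad, distance 6293.5 km.
Total: 7693.5 + 6293.5 ≈ 13987 km.

13987 km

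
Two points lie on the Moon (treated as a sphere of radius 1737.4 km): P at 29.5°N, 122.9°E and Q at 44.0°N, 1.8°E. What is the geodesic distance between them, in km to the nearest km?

2697 km

Let φ₁ = 0.5149 rad, φ₂ = 0.7679 rad, and Δλ = -2.1136 rad.
cos c = sin φ₁ sin φ₂ + cos φ₁ cos φ₂ cos Δλ = (0.4924)(0.6947) + (0.8704)(0.7193)(-0.5165) = 0.01867,
so c = arccos(0.01867) = 1.55212 rad.
Distance = R·c = 1737.4 × 1.5521 ≈ 2697 km.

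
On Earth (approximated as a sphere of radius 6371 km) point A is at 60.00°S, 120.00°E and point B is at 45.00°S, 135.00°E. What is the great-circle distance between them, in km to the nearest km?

In radians: φ₁ = -1.0472, φ₂ = -0.7854, Δλ = 15.000° = 0.2618 rad.
Haversine: a = sin²(Δφ/2) + cos φ₁ cos φ₂ sin²(Δλ/2) = 0.0170 + (0.5000)(0.7071)(0.0170) = 0.02306.
Central angle c = 2·arcsin(√a) = 0.30489 rad.
Distance = R·c = 6371 × 0.3049 ≈ 1942 km.

1942 km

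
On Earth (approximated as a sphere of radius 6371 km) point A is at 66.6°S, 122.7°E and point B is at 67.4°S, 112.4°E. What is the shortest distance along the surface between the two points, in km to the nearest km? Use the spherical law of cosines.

456 km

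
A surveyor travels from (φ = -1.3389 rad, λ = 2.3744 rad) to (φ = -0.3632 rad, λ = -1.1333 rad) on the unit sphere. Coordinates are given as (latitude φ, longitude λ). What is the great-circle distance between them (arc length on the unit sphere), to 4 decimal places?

1.4251

With latitudes φ₁ = -76.713°, φ₂ = -20.810° and longitude difference Δλ = 159.024°:
cos c = sin φ₁ sin φ₂ + cos φ₁ cos φ₂ cos Δλ = (-0.9732)(-0.3553) + (0.2298)(0.9348)(-0.9337) = 0.14516,
so c = arccos(0.14516) = 1.42512 rad.
On the unit sphere the arc length equals the central angle: 1.4251.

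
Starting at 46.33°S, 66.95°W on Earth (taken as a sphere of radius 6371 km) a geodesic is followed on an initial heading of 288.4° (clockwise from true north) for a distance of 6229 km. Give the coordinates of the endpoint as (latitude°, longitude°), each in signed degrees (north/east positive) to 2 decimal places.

-12.92°, -120.78°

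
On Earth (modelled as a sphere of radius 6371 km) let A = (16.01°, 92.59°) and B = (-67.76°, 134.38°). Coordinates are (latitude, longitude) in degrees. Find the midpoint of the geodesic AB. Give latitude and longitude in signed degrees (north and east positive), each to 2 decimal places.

-27.12°, 104.06°

Central angle δ = 1.5548 rad. Interpolating on the sphere with fraction f = 0.5:
P = [sin((1−f)δ)·A + sin(fδ)·B] / sin δ = 0.7015·A + 0.7015·B in Cartesian coordinates,
giving P = (-0.2162, 0.8634, -0.4559), i.e. latitude -27.12°, longitude 104.06°.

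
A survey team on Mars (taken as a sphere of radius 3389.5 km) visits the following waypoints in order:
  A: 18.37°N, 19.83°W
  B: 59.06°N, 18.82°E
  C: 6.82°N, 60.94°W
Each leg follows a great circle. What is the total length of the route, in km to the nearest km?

7587 km

Leg A→B: central angle 0.8614 rad, distance 2919.7 km.
Leg B→C: central angle 1.3770 rad, distance 4667.3 km.
Total: 2919.7 + 4667.3 ≈ 7587 km.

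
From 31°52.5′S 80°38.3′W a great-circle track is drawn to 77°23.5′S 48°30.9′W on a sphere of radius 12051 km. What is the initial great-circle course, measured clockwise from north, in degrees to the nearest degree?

171°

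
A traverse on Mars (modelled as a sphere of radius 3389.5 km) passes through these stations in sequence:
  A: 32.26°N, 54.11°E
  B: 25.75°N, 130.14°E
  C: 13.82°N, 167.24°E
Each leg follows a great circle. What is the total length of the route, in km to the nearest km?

Leg A→B: central angle 1.1420 rad, distance 3870.8 km.
Leg B→C: central angle 0.6412 rad, distance 2173.4 km.
Total: 3870.8 + 2173.4 ≈ 6044 km.

6044 km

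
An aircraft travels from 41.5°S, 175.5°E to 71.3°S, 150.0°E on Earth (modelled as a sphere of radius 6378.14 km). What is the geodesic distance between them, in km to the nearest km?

3606 km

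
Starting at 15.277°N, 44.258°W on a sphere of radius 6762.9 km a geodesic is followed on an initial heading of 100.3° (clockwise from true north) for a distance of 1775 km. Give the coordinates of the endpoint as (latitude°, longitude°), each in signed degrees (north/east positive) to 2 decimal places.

Angular distance δ = d/R = 1775/6762.9 = 0.26246 rad; initial bearing θ = 1.7506 rad.
sin φ₂ = sin φ₁ cos δ + cos φ₁ sin δ cos θ = (0.2635)(0.9658) + (0.9647)(0.2595)(-0.1788) = 0.2097, so φ₂ = 12.11°.
Δλ = atan2(sin θ sin δ cos φ₁, cos δ − sin φ₁ sin φ₂) = atan2(0.2463, 0.9105) = 15.134°.
λ₂ = -44.258° + 15.134° = -29.12°.

12.11°, -29.12°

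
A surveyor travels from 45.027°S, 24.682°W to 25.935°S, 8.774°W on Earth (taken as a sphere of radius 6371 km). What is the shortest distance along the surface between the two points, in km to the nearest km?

In radians: φ₁ = -0.7859, φ₂ = -0.4527, Δλ = 15.908° = 0.2776 rad.
cos c = sin φ₁ sin φ₂ + cos φ₁ cos φ₂ cos Δλ = (-0.7074)(-0.4374) + (0.7068)(0.8993)(0.9617) = 0.92065,
so c = arccos(0.92065) = 0.40105 rad.
Distance = R·c = 6371 × 0.4010 ≈ 2555 km.

2555 km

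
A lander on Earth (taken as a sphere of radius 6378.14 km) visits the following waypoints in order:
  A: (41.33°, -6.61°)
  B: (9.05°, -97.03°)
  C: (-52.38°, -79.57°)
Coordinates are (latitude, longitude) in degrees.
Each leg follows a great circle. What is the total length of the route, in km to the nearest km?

16428 km

Leg A→B: central angle 1.4722 rad, distance 9389.9 km.
Leg B→C: central angle 1.1035 rad, distance 7038.4 km.
Total: 9389.9 + 7038.4 ≈ 16428 km.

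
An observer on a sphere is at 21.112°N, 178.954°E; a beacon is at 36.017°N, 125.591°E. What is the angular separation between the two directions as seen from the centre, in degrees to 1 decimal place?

48.5°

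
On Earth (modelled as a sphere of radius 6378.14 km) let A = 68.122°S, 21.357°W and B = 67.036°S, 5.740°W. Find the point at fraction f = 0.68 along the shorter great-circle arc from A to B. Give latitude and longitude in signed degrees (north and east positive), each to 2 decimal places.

-67.55°, -10.57°

The central angle between A and B is δ = 0.1054 rad.
With f = 0.68, the slerp weights are sin((1−f)δ)/sin δ = 0.3205 and sin(fδ)/sin δ = 0.6807.
Weighted sum of the unit vectors: (0.3205)·(0.3470,-0.1357,-0.9280) + (0.6807)·(0.3882,-0.0390,-0.9208) = (0.3755, -0.0701, -0.9242).
Converting back: φ = atan2(z, √(x²+y²)) = -67.55°, λ = atan2(y, x) = -10.57°.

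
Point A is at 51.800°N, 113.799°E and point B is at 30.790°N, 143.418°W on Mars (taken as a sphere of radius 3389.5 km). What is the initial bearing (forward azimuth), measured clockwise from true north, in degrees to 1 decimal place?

60.9°

With φ₁ = 0.9041, φ₂ = 0.5374, Δλ = 1.7939 rad, the forward-azimuth formula gives
θ = atan2( sin Δλ cos φ₂ , cos φ₁ sin φ₂ − sin φ₁ cos φ₂ cos Δλ ) = atan2(0.8378, 0.4659) = 60.92°.
So the initial bearing is 60.9°.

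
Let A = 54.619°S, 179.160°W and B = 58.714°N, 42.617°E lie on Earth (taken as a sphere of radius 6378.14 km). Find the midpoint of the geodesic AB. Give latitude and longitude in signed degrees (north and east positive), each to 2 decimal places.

5.67°, 119.83°

The central angle between A and B is δ = 2.7414 rad.
With f = 0.5, the slerp weights are sin((1−f)δ)/sin δ = 2.5157 and sin(fδ)/sin δ = 2.5157.
Weighted sum of the unit vectors: (2.5157)·(-0.5789,-0.0085,-0.8153) + (2.5157)·(0.3822,0.3516,0.8546) = (-0.4951, 0.8632, 0.0988).
Converting back: φ = atan2(z, √(x²+y²)) = 5.67°, λ = atan2(y, x) = 119.83°.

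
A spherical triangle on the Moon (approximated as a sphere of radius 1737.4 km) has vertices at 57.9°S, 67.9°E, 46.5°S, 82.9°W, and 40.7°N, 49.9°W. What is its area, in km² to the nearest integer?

5251503 km²

Side lengths (central angles): a = 1.6061, b = 2.4043, c = 1.2712 rad; semiperimeter s = 2.6408.
By l'Huilier's theorem, tan(E/4) = √[tan(s/2) tan((s−a)/2) tan((s−b)/2) tan((s−c)/2)], giving spherical excess E = 1.7397 rad.
Area = E·R² = 1.7397 × (1737.4)² ≈ 5251503 km².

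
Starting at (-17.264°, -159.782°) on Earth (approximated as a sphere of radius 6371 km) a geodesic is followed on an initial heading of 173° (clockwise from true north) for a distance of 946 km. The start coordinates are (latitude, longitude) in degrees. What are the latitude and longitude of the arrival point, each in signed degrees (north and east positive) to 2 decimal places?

Angular distance δ = d/R = 946/6371 = 0.14849 rad; initial bearing θ = 3.0194 rad.
sin φ₂ = sin φ₁ cos δ + cos φ₁ sin δ cos θ = (-0.2968)(0.9890) + (0.9549)(0.1479)(-0.9925) = -0.4337, so φ₂ = -25.70°.
Δλ = atan2(sin θ sin δ cos φ₁, cos δ − sin φ₁ sin φ₂) = atan2(0.0172, 0.8603) = 1.147°.
λ₂ = -159.782° + 1.147° = -158.64°.

-25.70°, -158.64°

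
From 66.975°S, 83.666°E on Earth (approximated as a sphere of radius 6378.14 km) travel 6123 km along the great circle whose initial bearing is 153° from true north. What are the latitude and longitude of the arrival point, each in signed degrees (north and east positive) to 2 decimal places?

-54.42°, -136.07°

Angular distance δ = d/R = 6123/6378.14 = 0.96000 rad; initial bearing θ = 2.6704 rad.
sin φ₂ = sin φ₁ cos δ + cos φ₁ sin δ cos θ = (-0.9203)(0.5735) + (0.3911)(0.8192)(-0.8910) = -0.8133, so φ₂ = -54.42°.
Δλ = atan2(sin θ sin δ cos φ₁, cos δ − sin φ₁ sin φ₂) = atan2(0.1455, -0.1750) = 140.267°.
λ₂ = 83.666° + 140.267° = 223.93° → -136.07° after wrapping to (−180°, 180°].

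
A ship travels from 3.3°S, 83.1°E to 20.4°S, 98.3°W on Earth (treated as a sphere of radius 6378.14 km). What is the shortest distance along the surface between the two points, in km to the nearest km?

17395 km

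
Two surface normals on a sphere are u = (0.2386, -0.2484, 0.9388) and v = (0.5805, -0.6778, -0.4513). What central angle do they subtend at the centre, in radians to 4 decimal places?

u·v = -0.1168; |u| = 1.0000, |v| = 1.0000.
cos θ = (u·v)/(|u||v|) = -0.1168, so θ = 1.6879 rad.

1.6879 rad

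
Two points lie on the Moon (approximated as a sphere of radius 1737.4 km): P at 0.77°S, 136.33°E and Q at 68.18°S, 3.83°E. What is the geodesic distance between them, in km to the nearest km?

3148 km

With latitudes φ₁ = -0.770°, φ₂ = -68.180° and longitude difference Δλ = -132.500°:
cos c = sin φ₁ sin φ₂ + cos φ₁ cos φ₂ cos Δλ = (-0.0134)(-0.9284) + (0.9999)(0.3717)(-0.6756) = -0.23861,
so c = arccos(-0.23861) = 1.81173 rad.
Distance = R·c = 1737.4 × 1.8117 ≈ 3148 km.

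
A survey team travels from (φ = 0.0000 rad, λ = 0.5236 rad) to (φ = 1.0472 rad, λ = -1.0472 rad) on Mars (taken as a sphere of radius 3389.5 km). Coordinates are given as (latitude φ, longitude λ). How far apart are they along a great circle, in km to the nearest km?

5324 km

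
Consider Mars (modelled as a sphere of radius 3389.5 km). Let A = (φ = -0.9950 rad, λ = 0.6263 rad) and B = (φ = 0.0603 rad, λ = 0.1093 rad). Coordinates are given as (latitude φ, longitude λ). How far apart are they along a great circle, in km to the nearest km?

3848 km

With latitudes φ₁ = -57.009°, φ₂ = 3.455° and longitude difference Δλ = -29.622°:
cos c = sin φ₁ sin φ₂ + cos φ₁ cos φ₂ cos Δλ = (-0.8388)(0.0603) + (0.5445)(0.9982)(0.8693) = 0.42193,
so c = arccos(0.42193) = 1.13522 rad.
Distance = R·c = 3389.5 × 1.1352 ≈ 3848 km.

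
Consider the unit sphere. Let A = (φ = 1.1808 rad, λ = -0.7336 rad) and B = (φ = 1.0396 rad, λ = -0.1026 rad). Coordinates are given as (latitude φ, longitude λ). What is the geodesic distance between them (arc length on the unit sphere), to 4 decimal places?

0.3079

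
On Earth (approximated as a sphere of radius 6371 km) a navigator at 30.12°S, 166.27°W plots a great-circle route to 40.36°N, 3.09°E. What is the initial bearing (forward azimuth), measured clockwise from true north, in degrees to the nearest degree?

37°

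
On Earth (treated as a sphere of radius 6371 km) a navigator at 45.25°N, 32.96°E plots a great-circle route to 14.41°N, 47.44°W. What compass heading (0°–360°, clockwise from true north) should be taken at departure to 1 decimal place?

With φ₁ = 0.7898, φ₂ = 0.2515, Δλ = -1.4032 rad, the forward-azimuth formula gives
θ = atan2( sin Δλ cos φ₂ , cos φ₁ sin φ₂ − sin φ₁ cos φ₂ cos Δλ ) = atan2(-0.9550, 0.0605) = -86.38°.
Adding 360° brings this into [0°, 360°): 273.6°.

273.6°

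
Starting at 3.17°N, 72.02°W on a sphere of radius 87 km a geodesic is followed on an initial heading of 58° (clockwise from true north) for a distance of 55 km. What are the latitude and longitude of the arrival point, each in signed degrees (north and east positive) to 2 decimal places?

20.93°, -39.57°

Angular distance δ = d/R = 55/87 = 0.63218 rad; initial bearing θ = 1.0123 rad.
sin φ₂ = sin φ₁ cos δ + cos φ₁ sin δ cos θ = (0.0553)(0.8067) + (0.9985)(0.5909)(0.5299) = 0.3573, so φ₂ = 20.93°.
Δλ = atan2(sin θ sin δ cos φ₁, cos δ − sin φ₁ sin φ₂) = atan2(0.5004, 0.7870) = 32.448°.
λ₂ = -72.020° + 32.448° = -39.57°.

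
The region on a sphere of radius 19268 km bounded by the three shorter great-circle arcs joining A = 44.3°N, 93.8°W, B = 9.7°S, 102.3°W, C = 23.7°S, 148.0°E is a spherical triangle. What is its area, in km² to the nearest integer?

528066401 km²

Side lengths (central angles): a = 1.8096, b = 2.2024, c = 0.9520 rad; semiperimeter s = 2.4820.
By l'Huilier's theorem, tan(E/4) = √[tan(s/2) tan((s−a)/2) tan((s−b)/2) tan((s−c)/2)], giving spherical excess E = 1.4224 rad.
Area = E·R² = 1.4224 × (19268)² ≈ 528066401 km².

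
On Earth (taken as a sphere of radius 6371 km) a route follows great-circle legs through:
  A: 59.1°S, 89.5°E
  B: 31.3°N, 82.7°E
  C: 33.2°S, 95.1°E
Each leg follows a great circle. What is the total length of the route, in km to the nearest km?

Leg A→B: central angle 1.5809 rad, distance 10071.7 km.
Leg B→C: central angle 1.1441 rad, distance 7289.3 km.
Total: 10071.7 + 7289.3 ≈ 17361 km.

17361 km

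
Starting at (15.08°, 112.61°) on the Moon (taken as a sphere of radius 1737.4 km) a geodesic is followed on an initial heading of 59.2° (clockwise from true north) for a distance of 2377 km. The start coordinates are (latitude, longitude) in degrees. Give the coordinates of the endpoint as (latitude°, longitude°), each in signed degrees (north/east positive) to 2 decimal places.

Angular distance δ = d/R = 2377/1737.4 = 1.36814 rad; initial bearing θ = 1.0332 rad.
sin φ₂ = sin φ₁ cos δ + cos φ₁ sin δ cos θ = (0.2602)(0.2013) + (0.9656)(0.9795)(0.5120) = 0.5367, so φ₂ = 32.46°.
Δλ = atan2(sin θ sin δ cos φ₁, cos δ − sin φ₁ sin φ₂) = atan2(0.8124, 0.0617) = 85.660°.
λ₂ = 112.610° + 85.660° = 198.27° → -161.73° after wrapping to (−180°, 180°].

32.46°, -161.73°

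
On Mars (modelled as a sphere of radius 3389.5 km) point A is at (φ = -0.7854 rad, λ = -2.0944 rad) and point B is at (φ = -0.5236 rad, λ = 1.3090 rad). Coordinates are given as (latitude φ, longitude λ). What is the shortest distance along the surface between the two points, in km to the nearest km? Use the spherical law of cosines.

6139 km

In radians: φ₁ = -0.7854, φ₂ = -0.5236, Δλ = -165.000° = -2.8798 rad.
cos c = sin φ₁ sin φ₂ + cos φ₁ cos φ₂ cos Δλ = (-0.7071)(-0.5000) + (0.7071)(0.8660)(-0.9659) = -0.23795,
so c = arccos(-0.23795) = 1.81105 rad.
Distance = R·c = 3389.5 × 1.8110 ≈ 6139 km.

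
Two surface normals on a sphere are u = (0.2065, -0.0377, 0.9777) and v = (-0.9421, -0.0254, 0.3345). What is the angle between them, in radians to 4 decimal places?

u·v = 0.1335; |u| = 1.0000, |v| = 1.0000.
cos θ = (u·v)/(|u||v|) = 0.1335, so θ = 1.4369 rad.

1.4369 rad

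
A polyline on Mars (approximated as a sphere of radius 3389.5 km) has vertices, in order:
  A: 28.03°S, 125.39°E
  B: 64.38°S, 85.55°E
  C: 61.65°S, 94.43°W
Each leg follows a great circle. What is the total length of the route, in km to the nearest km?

5808 km

Leg A→B: central angle 0.7716 rad, distance 2615.3 km.
Leg B→C: central angle 0.9420 rad, distance 3192.8 km.
Total: 2615.3 + 3192.8 ≈ 5808 km.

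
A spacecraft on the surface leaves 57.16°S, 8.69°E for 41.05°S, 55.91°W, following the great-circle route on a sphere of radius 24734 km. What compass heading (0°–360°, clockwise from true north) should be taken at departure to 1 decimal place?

Δλ = -64.600° = -1.1275 rad.
y = sin Δλ · cos φ₂ = (-0.9033)(0.7541) = -0.6812
x = cos φ₁ sin φ₂ − sin φ₁ cos φ₂ cos Δλ = (0.5423)(-0.6567) − (-0.8402)(0.7541)(0.4289) = -0.0844
θ = atan2(y, x) = -97.06°; adding 360° gives 262.9°.

262.9°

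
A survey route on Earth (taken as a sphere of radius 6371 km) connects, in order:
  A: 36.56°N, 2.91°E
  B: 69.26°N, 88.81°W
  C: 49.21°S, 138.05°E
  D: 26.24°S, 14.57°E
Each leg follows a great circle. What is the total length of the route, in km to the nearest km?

Leg A→B: central angle 0.9902 rad, distance 6308.5 km.
Leg B→C: central angle 2.6184 rad, distance 16681.9 km.
Leg C→D: central angle 1.5593 rad, distance 9934.3 km.
Total: 6308.5 + 16681.9 + 9934.3 ≈ 32925 km.

32925 km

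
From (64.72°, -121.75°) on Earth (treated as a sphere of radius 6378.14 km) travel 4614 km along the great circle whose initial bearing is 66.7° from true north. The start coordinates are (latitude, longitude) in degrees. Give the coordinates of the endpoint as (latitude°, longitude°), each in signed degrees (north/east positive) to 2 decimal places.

52.15°, -39.56°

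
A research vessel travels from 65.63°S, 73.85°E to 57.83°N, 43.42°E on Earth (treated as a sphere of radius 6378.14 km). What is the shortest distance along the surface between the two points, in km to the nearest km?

13978 km

Let φ₁ = -1.1455 rad, φ₂ = 1.0093 rad, and Δλ = -0.5311 rad.
cos c = sin φ₁ sin φ₂ + cos φ₁ cos φ₂ cos Δλ = (-0.9109)(0.8465) + (0.4126)(0.5324)(0.8622) = -0.58162,
so c = arccos(-0.58162) = 2.19151 rad.
Distance = R·c = 6378.14 × 2.1915 ≈ 13978 km.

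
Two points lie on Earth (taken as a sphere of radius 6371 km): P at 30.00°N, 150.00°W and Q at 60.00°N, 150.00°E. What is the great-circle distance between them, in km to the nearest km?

5504 km

With latitudes φ₁ = 30.000°, φ₂ = 60.000° and longitude difference Δλ = -60.000°:
cos c = sin φ₁ sin φ₂ + cos φ₁ cos φ₂ cos Δλ = (0.5000)(0.8660) + (0.8660)(0.5000)(0.5000) = 0.64952,
so c = arccos(0.64952) = 0.86384 rad.
Distance = R·c = 6371 × 0.8638 ≈ 5504 km.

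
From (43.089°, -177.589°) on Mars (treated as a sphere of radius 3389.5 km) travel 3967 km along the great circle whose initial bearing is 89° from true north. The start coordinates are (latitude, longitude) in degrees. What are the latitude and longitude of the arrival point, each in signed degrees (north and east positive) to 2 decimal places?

Angular distance δ = d/R = 3967/3389.5 = 1.17038 rad; initial bearing θ = 1.5533 rad.
sin φ₂ = sin φ₁ cos δ + cos φ₁ sin δ cos θ = (0.6831)(0.3898) + (0.7303)(0.9209)(0.0175) = 0.2780, so φ₂ = 16.14°.
Δλ = atan2(sin θ sin δ cos φ₁, cos δ − sin φ₁ sin φ₂) = atan2(0.6724, 0.1999) = 73.446°.
λ₂ = -177.589° + 73.446° = -104.14°.

16.14°, -104.14°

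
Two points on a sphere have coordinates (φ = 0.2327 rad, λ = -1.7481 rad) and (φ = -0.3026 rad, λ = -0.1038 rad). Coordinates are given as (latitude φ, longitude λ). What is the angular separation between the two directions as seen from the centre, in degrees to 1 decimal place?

97.9°

In radians: φ₁ = 0.2327, φ₂ = -0.3026, Δλ = 94.211° = 1.6443 rad.
Haversine: a = sin²(Δφ/2) + cos φ₁ cos φ₂ sin²(Δλ/2) = 0.0699 + (0.9730)(0.9546)(0.5367) = 0.56847.
Central angle c = 2·arcsin(√a) = 1.70816 rad.
So the angular separation is 97.9°.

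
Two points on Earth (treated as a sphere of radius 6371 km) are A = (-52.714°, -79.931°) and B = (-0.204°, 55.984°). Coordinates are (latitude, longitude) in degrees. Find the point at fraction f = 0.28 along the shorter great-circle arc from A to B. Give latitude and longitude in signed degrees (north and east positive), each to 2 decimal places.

-61.44°, -20.15°

Central angle δ = 2.0179 rad. Interpolating on the sphere with fraction f = 0.28:
P = [sin((1−f)δ)·A + sin(fδ)·B] / sin δ = 1.1013·A + 0.5938·B in Cartesian coordinates,
giving P = (0.4488, -0.1647, -0.8783), i.e. latitude -61.44°, longitude -20.15°.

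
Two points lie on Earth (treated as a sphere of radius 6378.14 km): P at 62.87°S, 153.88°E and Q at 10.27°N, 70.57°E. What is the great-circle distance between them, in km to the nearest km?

Let φ₁ = -1.0973 rad, φ₂ = 0.1792 rad, and Δλ = -1.4540 rad.
cos c = sin φ₁ sin φ₂ + cos φ₁ cos φ₂ cos Δλ = (-0.8900)(0.1783) + (0.4560)(0.9840)(0.1165) = -0.10640,
so c = arccos(-0.10640) = 1.67740 rad.
Distance = R·c = 6378.14 × 1.6774 ≈ 10699 km.

10699 km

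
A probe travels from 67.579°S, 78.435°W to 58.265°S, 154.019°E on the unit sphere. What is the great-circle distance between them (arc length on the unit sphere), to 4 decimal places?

0.8447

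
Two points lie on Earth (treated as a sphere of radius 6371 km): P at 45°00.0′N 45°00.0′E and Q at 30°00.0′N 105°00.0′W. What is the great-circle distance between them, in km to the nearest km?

Let φ₁ = 0.7854 rad, φ₂ = 0.5236 rad, and Δλ = -2.6180 rad.
cos c = sin φ₁ sin φ₂ + cos φ₁ cos φ₂ cos Δλ = (0.7071)(0.5000) + (0.7071)(0.8660)(-0.8660) = -0.17678,
so c = arccos(-0.17678) = 1.74851 rad.
Distance = R·c = 6371 × 1.7485 ≈ 11140 km.

11140 km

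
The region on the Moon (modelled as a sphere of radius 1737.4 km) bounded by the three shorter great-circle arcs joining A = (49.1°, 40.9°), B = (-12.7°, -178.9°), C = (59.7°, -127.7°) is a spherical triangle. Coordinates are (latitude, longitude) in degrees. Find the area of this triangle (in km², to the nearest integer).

Side lengths (central angles): a = 1.4519, b = 1.2358, c = 2.2875 rad; semiperimeter s = 2.4876.
By l'Huilier's theorem, tan(E/4) = √[tan(s/2) tan((s−a)/2) tan((s−b)/2) tan((s−c)/2)], giving spherical excess E = 1.3436 rad.
Area = E·R² = 1.3436 × (1737.4)² ≈ 4055706 km².

4055706 km²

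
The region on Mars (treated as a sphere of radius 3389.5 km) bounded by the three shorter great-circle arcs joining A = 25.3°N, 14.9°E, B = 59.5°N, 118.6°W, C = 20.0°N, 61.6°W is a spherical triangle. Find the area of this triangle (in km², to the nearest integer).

Side lengths (central angles): a = 0.9831, b = 1.2191, c = 1.5184 rad; semiperimeter s = 1.8603.
By l'Huilier's theorem, tan(E/4) = √[tan(s/2) tan((s−a)/2) tan((s−b)/2) tan((s−c)/2)], giving spherical excess E = 0.7507 rad.
Area = E·R² = 0.7507 × (3389.5)² ≈ 8624607 km².

8624607 km²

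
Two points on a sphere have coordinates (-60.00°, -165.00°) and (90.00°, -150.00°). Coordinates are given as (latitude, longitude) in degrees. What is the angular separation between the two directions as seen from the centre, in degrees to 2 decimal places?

150.00°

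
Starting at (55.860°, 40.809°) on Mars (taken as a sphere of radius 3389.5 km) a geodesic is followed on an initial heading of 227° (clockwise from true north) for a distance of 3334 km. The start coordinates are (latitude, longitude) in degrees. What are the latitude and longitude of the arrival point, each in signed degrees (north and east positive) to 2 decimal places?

Angular distance δ = d/R = 3334/3389.5 = 0.98363 rad; initial bearing θ = 3.9619 rad.
sin φ₂ = sin φ₁ cos δ + cos φ₁ sin δ cos θ = (0.8277)(0.5540) + (0.5612)(0.8325)(-0.6820) = 0.1399, so φ₂ = 8.04°.
Δλ = atan2(sin θ sin δ cos φ₁, cos δ − sin φ₁ sin φ₂) = atan2(-0.3417, 0.4382) = -37.945°.
λ₂ = 40.809° − 37.945° = 2.86°.

8.04°, 2.86°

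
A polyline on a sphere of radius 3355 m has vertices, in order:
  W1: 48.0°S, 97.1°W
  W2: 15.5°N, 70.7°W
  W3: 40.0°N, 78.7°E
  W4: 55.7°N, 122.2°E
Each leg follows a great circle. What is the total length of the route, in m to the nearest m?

Leg W1→W2: central angle 1.1821 rad, distance 3966.1 m.
Leg W2→W3: central angle 2.0529 rad, distance 6887.3 m.
Leg W3→W4: central angle 0.5658 rad, distance 1898.4 m.
Total: 3966.1 + 6887.3 + 1898.4 ≈ 12752 m.

12752 m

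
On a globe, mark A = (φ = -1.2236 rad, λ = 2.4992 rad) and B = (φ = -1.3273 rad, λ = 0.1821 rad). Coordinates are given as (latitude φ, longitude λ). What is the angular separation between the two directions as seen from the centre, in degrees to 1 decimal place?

31.0°

With latitudes φ₁ = -70.107°, φ₂ = -76.049° and longitude difference Δλ = -132.760°:
Haversine: a = sin²(Δφ/2) + cos φ₁ cos φ₂ sin²(Δλ/2) = 0.0027 + (0.3403)(0.2411)(0.8395) = 0.07155.
Central angle c = 2·arcsin(√a) = 0.54158 rad.
So the angular separation is 31.0°.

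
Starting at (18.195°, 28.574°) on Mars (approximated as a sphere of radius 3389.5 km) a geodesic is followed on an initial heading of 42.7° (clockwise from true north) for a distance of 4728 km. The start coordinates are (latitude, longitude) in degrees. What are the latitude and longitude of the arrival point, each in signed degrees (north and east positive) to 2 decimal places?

47.91°, 123.68°

Angular distance δ = d/R = 4728/3389.5 = 1.39490 rad; initial bearing θ = 0.7453 rad.
sin φ₂ = sin φ₁ cos δ + cos φ₁ sin δ cos θ = (0.3123)(0.1750) + (0.9500)(0.9846)(0.7349) = 0.7420, so φ₂ = 47.91°.
Δλ = atan2(sin θ sin δ cos φ₁, cos δ − sin φ₁ sin φ₂) = atan2(0.6343, -0.0567) = 95.109°.
λ₂ = 28.574° + 95.109° = 123.68°.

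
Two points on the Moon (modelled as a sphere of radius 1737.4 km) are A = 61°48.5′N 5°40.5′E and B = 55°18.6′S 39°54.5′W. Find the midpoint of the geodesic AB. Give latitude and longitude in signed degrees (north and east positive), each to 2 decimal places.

The central angle between A and B is δ = 2.1371 rad.
With f = 0.5, the slerp weights are sin((1−f)δ)/sin δ = 1.0387 and sin(fδ)/sin δ = 1.0387.
Weighted sum of the unit vectors: (1.0387)·(0.4701,0.0467,0.8814) + (1.0387)·(0.4366,-0.3651,-0.8222) = (0.9417, -0.3307, 0.0614).
Converting back: φ = atan2(z, √(x²+y²)) = 3.52°, λ = atan2(y, x) = -19.35°.

3.52°, -19.35°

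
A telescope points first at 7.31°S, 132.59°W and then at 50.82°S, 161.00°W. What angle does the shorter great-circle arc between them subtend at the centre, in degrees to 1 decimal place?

49.5°

In radians: φ₁ = -0.1276, φ₂ = -0.8870, Δλ = -28.410° = -0.4958 rad.
cos c = sin φ₁ sin φ₂ + cos φ₁ cos φ₂ cos Δλ = (-0.1272)(-0.7752) + (0.9919)(0.6318)(0.8796) = 0.64979,
so c = arccos(0.64979) = 0.86349 rad.
So the angular separation is 49.5°.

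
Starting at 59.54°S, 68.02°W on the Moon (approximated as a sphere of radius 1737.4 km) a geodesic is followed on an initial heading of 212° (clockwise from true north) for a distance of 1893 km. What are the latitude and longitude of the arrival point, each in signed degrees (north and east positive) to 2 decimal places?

-51.27°, 160.63°

Angular distance δ = d/R = 1893/1737.4 = 1.08956 rad; initial bearing θ = 3.7001 rad.
sin φ₂ = sin φ₁ cos δ + cos φ₁ sin δ cos θ = (-0.8620)(0.4629) + (0.5069)(0.8864)(-0.8480) = -0.7801, so φ₂ = -51.27°.
Δλ = atan2(sin θ sin δ cos φ₁, cos δ − sin φ₁ sin φ₂) = atan2(-0.2381, -0.2095) = -131.345°.
λ₂ = -68.020° − 131.345° = -199.37° → 160.63° after wrapping to (−180°, 180°].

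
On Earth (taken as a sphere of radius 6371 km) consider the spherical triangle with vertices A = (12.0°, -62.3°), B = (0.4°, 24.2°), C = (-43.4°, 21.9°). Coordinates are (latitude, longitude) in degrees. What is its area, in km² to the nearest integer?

30777902 km²

Side lengths (central angles): a = 0.7653, b = 1.6419, c = 1.5096 rad; semiperimeter s = 1.9584.
By l'Huilier's theorem, tan(E/4) = √[tan(s/2) tan((s−a)/2) tan((s−b)/2) tan((s−c)/2)], giving spherical excess E = 0.7583 rad.
Area = E·R² = 0.7583 × (6371)² ≈ 30777902 km².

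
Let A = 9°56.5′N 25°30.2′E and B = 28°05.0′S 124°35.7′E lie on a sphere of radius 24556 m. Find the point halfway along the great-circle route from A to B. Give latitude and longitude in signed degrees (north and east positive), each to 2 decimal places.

Central angle δ = 1.7912 rad. Interpolating on the sphere with fraction f = 0.5:
P = [sin((1−f)δ)·A + sin(fδ)·B] / sin δ = 0.7999·A + 0.7999·B in Cartesian coordinates,
giving P = (0.3104, 0.9202, -0.2385), i.e. latitude -13.80°, longitude 71.36°.

-13.80°, 71.36°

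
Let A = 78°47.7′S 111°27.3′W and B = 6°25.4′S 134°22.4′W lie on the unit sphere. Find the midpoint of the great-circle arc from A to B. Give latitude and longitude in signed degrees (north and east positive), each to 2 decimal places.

Central angle δ = 1.2791 rad. Interpolating on the sphere with fraction f = 0.5:
P = [sin((1−f)δ)·A + sin(fδ)·B] / sin δ = 0.6232·A + 0.6232·B in Cartesian coordinates,
giving P = (-0.4773, -0.5553, -0.6810), i.e. latitude -42.92°, longitude -130.68°.

-42.92°, -130.68°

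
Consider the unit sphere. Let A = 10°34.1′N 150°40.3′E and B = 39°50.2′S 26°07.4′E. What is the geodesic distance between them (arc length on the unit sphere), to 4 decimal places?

Let φ₁ = 0.1845 rad, φ₂ = -0.6953 rad, and Δλ = -2.1738 rad.
Haversine: a = sin²(Δφ/2) + cos φ₁ cos φ₂ sin²(Δλ/2) = 0.1813 + (0.9830)(0.7679)(0.7836) = 0.77278.
Central angle c = 2·arcsin(√a) = 2.14786 rad.
On the unit sphere the arc length equals the central angle: 2.1479.

2.1479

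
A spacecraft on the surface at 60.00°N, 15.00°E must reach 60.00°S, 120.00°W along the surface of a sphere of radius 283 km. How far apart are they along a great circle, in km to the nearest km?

Let φ₁ = 1.0472 rad, φ₂ = -1.0472 rad, and Δλ = -2.3562 rad.
cos c = sin φ₁ sin φ₂ + cos φ₁ cos φ₂ cos Δλ = (0.8660)(-0.8660) + (0.5000)(0.5000)(-0.7071) = -0.92678,
so c = arccos(-0.92678) = 2.75653 rad.
Distance = R·c = 283 × 2.7565 ≈ 780 km.

780 km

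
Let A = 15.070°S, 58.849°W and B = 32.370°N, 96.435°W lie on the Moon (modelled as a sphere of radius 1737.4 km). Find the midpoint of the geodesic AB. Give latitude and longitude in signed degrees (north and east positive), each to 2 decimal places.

9.13°, -76.34°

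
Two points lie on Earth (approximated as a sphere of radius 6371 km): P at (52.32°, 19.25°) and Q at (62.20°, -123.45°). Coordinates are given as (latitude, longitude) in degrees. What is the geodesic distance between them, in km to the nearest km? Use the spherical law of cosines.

6866 km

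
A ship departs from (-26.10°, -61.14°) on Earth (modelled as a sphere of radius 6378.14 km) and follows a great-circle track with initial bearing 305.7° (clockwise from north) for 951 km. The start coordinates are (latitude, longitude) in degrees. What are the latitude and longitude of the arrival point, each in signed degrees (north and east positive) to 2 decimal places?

-20.93°, -68.56°

Angular distance δ = d/R = 951/6378.14 = 0.14910 rad; initial bearing θ = 5.3355 rad.
sin φ₂ = sin φ₁ cos δ + cos φ₁ sin δ cos θ = (-0.4399)(0.9889) + (0.8980)(0.1486)(0.5835) = -0.3572, so φ₂ = -20.93°.
Δλ = atan2(sin θ sin δ cos φ₁, cos δ − sin φ₁ sin φ₂) = atan2(-0.1083, 0.8318) = -7.421°.
λ₂ = -61.140° − 7.421° = -68.56°.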